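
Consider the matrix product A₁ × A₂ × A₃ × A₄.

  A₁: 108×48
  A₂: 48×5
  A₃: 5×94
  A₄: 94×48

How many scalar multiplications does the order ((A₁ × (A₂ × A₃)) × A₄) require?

997152

(A₂ × A₃): 48×5 by 5×94 → 48×94, cost 48·5·94 = 22560
(A₁ × (A₂ × A₃)): 108×48 by 48×94 → 108×94, cost 108·48·94 = 487296; cumulative 509856
((A₁ × (A₂ × A₃)) × A₄): 108×94 by 94×48 → 108×48, cost 108·94·48 = 487296; cumulative 997152
Total: 997152 scalar multiplications.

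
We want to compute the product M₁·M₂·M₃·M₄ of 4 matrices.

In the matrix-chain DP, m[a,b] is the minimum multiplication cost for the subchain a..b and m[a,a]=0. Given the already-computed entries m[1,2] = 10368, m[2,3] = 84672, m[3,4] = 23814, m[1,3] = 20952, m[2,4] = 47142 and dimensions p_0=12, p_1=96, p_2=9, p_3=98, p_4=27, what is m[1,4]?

m[1,4] = min over k∈[1,3] of m[1,k]+m[k+1,4]+p_{0}·p_k·p_{4}.
k=1: 0 + 47142 + 12·96·27 = 78246; k=2: 10368 + 23814 + 12·9·27 = 37098; k=3: 20952 + 0 + 12·98·27 = 52704.
Minimum: 37098 at k=2.

37098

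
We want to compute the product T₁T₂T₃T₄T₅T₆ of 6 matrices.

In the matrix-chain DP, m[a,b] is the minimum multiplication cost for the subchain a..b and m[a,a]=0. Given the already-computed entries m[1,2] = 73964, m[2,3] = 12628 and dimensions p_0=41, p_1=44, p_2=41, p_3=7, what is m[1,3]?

m[1,3] = min over k∈[1,2] of m[1,k]+m[k+1,3]+p_{0}·p_k·p_{3}.
k=1: 0 + 12628 + 41·44·7 = 25256; k=2: 73964 + 0 + 41·41·7 = 85731.
Minimum: 25256 at k=1.

25256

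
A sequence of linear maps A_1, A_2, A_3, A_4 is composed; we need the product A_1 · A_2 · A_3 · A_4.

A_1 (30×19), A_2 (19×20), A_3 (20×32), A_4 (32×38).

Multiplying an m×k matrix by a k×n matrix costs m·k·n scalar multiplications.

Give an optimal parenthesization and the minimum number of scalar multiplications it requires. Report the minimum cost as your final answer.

56924

Adjacent pairs: A_1A_2 = 30·19·20 = 11400; A_2A_3 = 19·20·32 = 12160; A_3A_4 = 20·32·38 = 24320.
Length 3: A_1..A_3: k=1: 0+12160+30·19·32=30400; k=2: 11400+0+30·20·32=30600 → min 30400 | A_2..A_4: k=2: 0+24320+19·20·38=38760; k=3: 12160+0+19·32·38=35264 → min 35264.
Length 4: A_1..A_4: k=1: 0+35264+30·19·38=56924; k=2: 11400+24320+30·20·38=58520; k=3: 30400+0+30·32·38=66880 → min 56924.
Optimal parenthesization: (A_1 · ((A_2 · A_3) · A_4)) with cost 56924.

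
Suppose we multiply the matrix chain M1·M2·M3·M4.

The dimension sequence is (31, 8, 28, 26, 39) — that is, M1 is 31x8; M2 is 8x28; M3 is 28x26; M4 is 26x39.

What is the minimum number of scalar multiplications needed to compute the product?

Adjacent pairs: M1M2 = 31·8·28 = 6944; M2M3 = 8·28·26 = 5824; M3M4 = 28·26·39 = 28392.
Length 3: M1..M3: k=1: 0+5824+31·8·26=12272; k=2: 6944+0+31·28·26=29512 → min 12272 | M2..M4: k=2: 0+28392+8·28·39=37128; k=3: 5824+0+8·26·39=13936 → min 13936.
Length 4: M1..M4: k=1: 0+13936+31·8·39=23608; k=2: 6944+28392+31·28·39=69188; k=3: 12272+0+31·26·39=43706 → min 23608.
Optimal order: (M1·((M2·M3)·M4)) with cost 23608.

23608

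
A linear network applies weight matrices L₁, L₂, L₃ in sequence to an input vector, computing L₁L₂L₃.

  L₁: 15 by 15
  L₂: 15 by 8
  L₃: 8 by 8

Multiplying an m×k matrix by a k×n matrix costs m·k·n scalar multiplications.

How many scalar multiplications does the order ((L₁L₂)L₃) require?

2760

(L₁L₂): 15×15 by 15×8 → 15×8, cost 15·15·8 = 1800
((L₁L₂)L₃): 15×8 by 8×8 → 15×8, cost 15·8·8 = 960; cumulative 2760
Total: 2760 scalar multiplications.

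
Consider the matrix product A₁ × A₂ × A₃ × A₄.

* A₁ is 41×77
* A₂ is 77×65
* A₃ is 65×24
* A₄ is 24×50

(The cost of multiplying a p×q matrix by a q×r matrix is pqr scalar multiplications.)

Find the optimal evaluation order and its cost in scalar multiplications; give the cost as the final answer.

Adjacent pairs: A₁A₂ = 41·77·65 = 205205; A₂A₃ = 77·65·24 = 120120; A₃A₄ = 65·24·50 = 78000.
Length 3: A₁..A₃: k=1: 0+120120+41·77·24=195888; k=2: 205205+0+41·65·24=269165 → min 195888 | A₂..A₄: k=2: 0+78000+77·65·50=328250; k=3: 120120+0+77·24·50=212520 → min 212520.
Length 4: A₁..A₄: k=1: 0+212520+41·77·50=370370; k=2: 205205+78000+41·65·50=416455; k=3: 195888+0+41·24·50=245088 → min 245088.
Optimal parenthesization: ((A₁ × (A₂ × A₃)) × A₄) with cost 245088.

245088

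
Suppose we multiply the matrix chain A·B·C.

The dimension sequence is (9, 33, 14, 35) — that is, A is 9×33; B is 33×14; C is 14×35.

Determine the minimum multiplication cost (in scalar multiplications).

Order (A·(B·C)): (B·C): 33×14 by 14×35 → 33×35, cost 33·14·35 = 16170; (A·(B·C)): 9×33 by 33×35 → 9×35, cost 9·33·35 = 10395; cumulative 26565. Total 26565.
Order ((A·B)·C): (A·B): 9×33 by 33×14 → 9×14, cost 9·33·14 = 4158; ((A·B)·C): 9×14 by 14×35 → 9×35, cost 9·14·35 = 4410; cumulative 8568. Total 8568.
Minimum: 8568.

8568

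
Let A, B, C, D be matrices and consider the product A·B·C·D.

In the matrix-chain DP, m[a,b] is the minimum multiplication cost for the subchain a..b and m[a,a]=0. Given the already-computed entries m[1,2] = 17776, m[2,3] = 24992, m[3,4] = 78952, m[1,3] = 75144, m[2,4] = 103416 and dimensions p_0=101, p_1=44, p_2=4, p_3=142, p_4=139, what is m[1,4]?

m[1,4] = min over k∈[1,3] of m[1,k]+m[k+1,4]+p_{0}·p_k·p_{4}.
k=1: 0 + 103416 + 101·44·139 = 721132; k=2: 17776 + 78952 + 101·4·139 = 152884; k=3: 75144 + 0 + 101·142·139 = 2068682.
Minimum: 152884 at k=2.

152884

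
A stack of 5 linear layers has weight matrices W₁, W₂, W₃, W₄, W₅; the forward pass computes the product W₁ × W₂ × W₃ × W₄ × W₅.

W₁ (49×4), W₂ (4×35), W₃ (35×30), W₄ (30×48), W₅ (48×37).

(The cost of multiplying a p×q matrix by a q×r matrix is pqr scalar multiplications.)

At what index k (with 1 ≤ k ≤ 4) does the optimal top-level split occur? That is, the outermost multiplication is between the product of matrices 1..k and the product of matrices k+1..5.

1

Adjacent pairs: W₁W₂ = 49·4·35 = 6860; W₂W₃ = 4·35·30 = 4200; W₃W₄ = 35·30·48 = 50400; W₄W₅ = 30·48·37 = 53280.
Length 3: W₁..W₃: k=1: 0+4200+49·4·30=10080; k=2: 6860+0+49·35·30=58310 → min 10080 | W₂..W₄: k=2: 0+50400+4·35·48=57120; k=3: 4200+0+4·30·48=9960 → min 9960 | W₃..W₅: k=3: 0+53280+35·30·37=92130; k=4: 50400+0+35·48·37=112560 → min 92130.
Length 4: W₁..W₄: k=1: 0+9960+49·4·48=19368; k=2: 6860+50400+49·35·48=139580; k=3: 10080+0+49·30·48=80640 → min 19368 | W₂..W₅: k=2: 0+92130+4·35·37=97310; k=3: 4200+53280+4·30·37=61920; k=4: 9960+0+4·48·37=17064 → min 17064.
Top-level splits: k=1: (W₁..W₁)·(W₂..W₅) → 0+17064+49·4·37 = 24316; k=2: (W₁..W₂)·(W₃..W₅) → 6860+92130+49·35·37 = 162445; k=3: (W₁..W₃)·(W₄..W₅) → 10080+53280+49·30·37 = 117750; k=4: (W₁..W₄)·(W₅..W₅) → 19368+0+49·48·37 = 106392.
Best split is after W₁, i.e. k = 1.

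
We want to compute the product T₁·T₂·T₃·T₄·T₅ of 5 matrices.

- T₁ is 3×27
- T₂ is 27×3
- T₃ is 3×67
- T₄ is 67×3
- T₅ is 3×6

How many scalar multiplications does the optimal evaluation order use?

Adjacent pairs: T₁T₂ = 3·27·3 = 243; T₂T₃ = 27·3·67 = 5427; T₃T₄ = 3·67·3 = 603; T₄T₅ = 67·3·6 = 1206.
Length 3: T₁..T₃: k=1: 0+5427+3·27·67=10854; k=2: 243+0+3·3·67=846 → min 846 | T₂..T₄: k=2: 0+603+27·3·3=846; k=3: 5427+0+27·67·3=10854 → min 846 | T₃..T₅: k=3: 0+1206+3·67·6=2412; k=4: 603+0+3·3·6=657 → min 657.
Length 4: T₁..T₄: k=1: 0+846+3·27·3=1089; k=2: 243+603+3·3·3=873; k=3: 846+0+3·67·3=1449 → min 873 | T₂..T₅: k=2: 0+657+27·3·6=1143; k=3: 5427+1206+27·67·6=17487; k=4: 846+0+27·3·6=1332 → min 1143.
Length 5: T₁..T₅: k=1: 0+1143+3·27·6=1629; k=2: 243+657+3·3·6=954; k=3: 846+1206+3·67·6=3258; k=4: 873+0+3·3·6=927 → min 927.
Optimal order: (((T₁·T₂)·(T₃·T₄))·T₅) with cost 927.

927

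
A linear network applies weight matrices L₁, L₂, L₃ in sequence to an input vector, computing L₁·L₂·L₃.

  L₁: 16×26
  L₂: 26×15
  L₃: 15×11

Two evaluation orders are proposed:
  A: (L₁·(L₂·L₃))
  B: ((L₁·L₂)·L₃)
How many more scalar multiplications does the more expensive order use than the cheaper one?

14

Order A = (L₁·(L₂·L₃)): (L₂·L₃): 26×15 by 15×11 → 26×11, cost 26·15·11 = 4290; (L₁·(L₂·L₃)): 16×26 by 26×11 → 16×11, cost 16·26·11 = 4576; cumulative 8866. Total 8866.
Order B = ((L₁·L₂)·L₃): (L₁·L₂): 16×26 by 26×15 → 16×15, cost 16·26·15 = 6240; ((L₁·L₂)·L₃): 16×15 by 15×11 → 16×11, cost 16·15·11 = 2640; cumulative 8880. Total 8880.
Difference: |8866 − 8880| = 14.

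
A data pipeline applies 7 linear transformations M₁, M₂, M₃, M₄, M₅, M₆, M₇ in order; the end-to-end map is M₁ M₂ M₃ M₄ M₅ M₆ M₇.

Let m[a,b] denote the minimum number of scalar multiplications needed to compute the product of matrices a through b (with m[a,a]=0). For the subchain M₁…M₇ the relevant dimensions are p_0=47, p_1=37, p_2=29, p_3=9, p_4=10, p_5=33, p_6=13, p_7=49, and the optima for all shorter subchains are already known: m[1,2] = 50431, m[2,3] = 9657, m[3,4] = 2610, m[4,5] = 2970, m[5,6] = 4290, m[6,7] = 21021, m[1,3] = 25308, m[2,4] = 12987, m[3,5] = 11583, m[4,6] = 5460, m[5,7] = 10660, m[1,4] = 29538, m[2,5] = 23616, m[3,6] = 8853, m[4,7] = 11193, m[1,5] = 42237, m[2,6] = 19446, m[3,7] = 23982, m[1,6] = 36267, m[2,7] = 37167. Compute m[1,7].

m[1,7] = min over k∈[1,6] of m[1,k]+m[k+1,7]+p_{0}·p_k·p_{7}.
k=1: 0 + 37167 + 47·37·49 = 122378; k=2: 50431 + 23982 + 47·29·49 = 141200; k=3: 25308 + 11193 + 47·9·49 = 57228; k=4: 29538 + 10660 + 47·10·49 = 63228; k=5: 42237 + 21021 + 47·33·49 = 139257; k=6: 36267 + 0 + 47·13·49 = 66206.
Minimum: 57228 at k=3.

57228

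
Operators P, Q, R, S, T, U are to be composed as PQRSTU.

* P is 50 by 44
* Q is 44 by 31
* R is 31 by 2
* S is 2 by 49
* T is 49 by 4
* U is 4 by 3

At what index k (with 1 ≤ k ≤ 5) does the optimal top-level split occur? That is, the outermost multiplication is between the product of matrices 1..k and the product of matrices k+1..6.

3

Adjacent pairs: PQ = 50·44·31 = 68200; QR = 44·31·2 = 2728; RS = 31·2·49 = 3038; ST = 2·49·4 = 392; TU = 49·4·3 = 588.
Length 3: P..R: k=1: 0+2728+50·44·2=7128; k=2: 68200+0+50·31·2=71300 → min 7128 | Q..S: k=2: 0+3038+44·31·49=69874; k=3: 2728+0+44·2·49=7040 → min 7040 | R..T: k=3: 0+392+31·2·4=640; k=4: 3038+0+31·49·4=9114 → min 640 | S..U: k=4: 0+588+2·49·3=882; k=5: 392+0+2·4·3=416 → min 416.
Length 4: P..S: k=1: 0+7040+50·44·49=114840; k=2: 68200+3038+50·31·49=147188; k=3: 7128+0+50·2·49=12028 → min 12028 | Q..T: k=2: 0+640+44·31·4=6096; k=3: 2728+392+44·2·4=3472; k=4: 7040+0+44·49·4=15664 → min 3472 | R..U: k=3: 0+416+31·2·3=602; k=4: 3038+588+31·49·3=8183; k=5: 640+0+31·4·3=1012 → min 602.
Length 5: P..T: k=1: 0+3472+50·44·4=12272; k=2: 68200+640+50·31·4=75040; k=3: 7128+392+50·2·4=7920; k=4: 12028+0+50·49·4=21828 → min 7920 | Q..U: k=2: 0+602+44·31·3=4694; k=3: 2728+416+44·2·3=3408; k=4: 7040+588+44·49·3=14096; k=5: 3472+0+44·4·3=4000 → min 3408.
Top-level splits: k=1: (P..P)·(Q..U) → 0+3408+50·44·3 = 10008; k=2: (P..Q)·(R..U) → 68200+602+50·31·3 = 73452; k=3: (P..R)·(S..U) → 7128+416+50·2·3 = 7844; k=4: (P..S)·(T..U) → 12028+588+50·49·3 = 19966; k=5: (P..T)·(U..U) → 7920+0+50·4·3 = 8520.
Best split is after R, i.e. k = 3.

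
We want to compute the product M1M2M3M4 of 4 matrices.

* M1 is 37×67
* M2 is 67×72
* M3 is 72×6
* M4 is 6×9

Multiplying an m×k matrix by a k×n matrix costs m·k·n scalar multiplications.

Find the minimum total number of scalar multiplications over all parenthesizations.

Adjacent pairs: M1M2 = 37·67·72 = 178488; M2M3 = 67·72·6 = 28944; M3M4 = 72·6·9 = 3888.
Length 3: M1..M3: k=1: 0+28944+37·67·6=43818; k=2: 178488+0+37·72·6=194472 → min 43818 | M2..M4: k=2: 0+3888+67·72·9=47304; k=3: 28944+0+67·6·9=32562 → min 32562.
Length 4: M1..M4: k=1: 0+32562+37·67·9=54873; k=2: 178488+3888+37·72·9=206352; k=3: 43818+0+37·6·9=45816 → min 45816.
Optimal order: ((M1(M2M3))M4) with cost 45816.

45816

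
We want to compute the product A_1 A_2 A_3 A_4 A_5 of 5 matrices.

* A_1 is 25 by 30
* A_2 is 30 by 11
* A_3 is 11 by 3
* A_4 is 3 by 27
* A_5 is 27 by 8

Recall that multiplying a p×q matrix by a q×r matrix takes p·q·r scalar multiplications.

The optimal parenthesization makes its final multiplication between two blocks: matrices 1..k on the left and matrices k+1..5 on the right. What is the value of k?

Adjacent pairs: A_1A_2 = 25·30·11 = 8250; A_2A_3 = 30·11·3 = 990; A_3A_4 = 11·3·27 = 891; A_4A_5 = 3·27·8 = 648.
Length 3: A_1..A_3: k=1: 0+990+25·30·3=3240; k=2: 8250+0+25·11·3=9075 → min 3240 | A_2..A_4: k=2: 0+891+30·11·27=9801; k=3: 990+0+30·3·27=3420 → min 3420 | A_3..A_5: k=3: 0+648+11·3·8=912; k=4: 891+0+11·27·8=3267 → min 912.
Length 4: A_1..A_4: k=1: 0+3420+25·30·27=23670; k=2: 8250+891+25·11·27=16566; k=3: 3240+0+25·3·27=5265 → min 5265 | A_2..A_5: k=2: 0+912+30·11·8=3552; k=3: 990+648+30·3·8=2358; k=4: 3420+0+30·27·8=9900 → min 2358.
Top-level splits: k=1: (A_1..A_1)·(A_2..A_5) → 0+2358+25·30·8 = 8358; k=2: (A_1..A_2)·(A_3..A_5) → 8250+912+25·11·8 = 11362; k=3: (A_1..A_3)·(A_4..A_5) → 3240+648+25·3·8 = 4488; k=4: (A_1..A_4)·(A_5..A_5) → 5265+0+25·27·8 = 10665.
Best split is after A_3, i.e. k = 3.

3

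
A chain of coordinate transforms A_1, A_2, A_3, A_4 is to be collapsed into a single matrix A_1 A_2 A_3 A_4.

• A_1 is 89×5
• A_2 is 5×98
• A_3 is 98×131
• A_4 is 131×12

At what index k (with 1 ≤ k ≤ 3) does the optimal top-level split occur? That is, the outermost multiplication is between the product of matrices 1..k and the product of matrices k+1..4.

Adjacent pairs: A_1A_2 = 89·5·98 = 43610; A_2A_3 = 5·98·131 = 64190; A_3A_4 = 98·131·12 = 154056.
Length 3: A_1..A_3: k=1: 0+64190+89·5·131=122485; k=2: 43610+0+89·98·131=1186192 → min 122485 | A_2..A_4: k=2: 0+154056+5·98·12=159936; k=3: 64190+0+5·131·12=72050 → min 72050.
Top-level splits: k=1: (A_1..A_1)·(A_2..A_4) → 0+72050+89·5·12 = 77390; k=2: (A_1..A_2)·(A_3..A_4) → 43610+154056+89·98·12 = 302330; k=3: (A_1..A_3)·(A_4..A_4) → 122485+0+89·131·12 = 262393.
Best split is after A_1, i.e. k = 1.

1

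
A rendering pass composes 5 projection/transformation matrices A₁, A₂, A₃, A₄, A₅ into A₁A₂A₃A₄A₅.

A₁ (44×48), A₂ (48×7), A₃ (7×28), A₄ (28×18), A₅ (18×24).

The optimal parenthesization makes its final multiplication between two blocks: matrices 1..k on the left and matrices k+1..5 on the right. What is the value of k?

2

Adjacent pairs: A₁A₂ = 44·48·7 = 14784; A₂A₃ = 48·7·28 = 9408; A₃A₄ = 7·28·18 = 3528; A₄A₅ = 28·18·24 = 12096.
Length 3: A₁..A₃: k=1: 0+9408+44·48·28=68544; k=2: 14784+0+44·7·28=23408 → min 23408 | A₂..A₄: k=2: 0+3528+48·7·18=9576; k=3: 9408+0+48·28·18=33600 → min 9576 | A₃..A₅: k=3: 0+12096+7·28·24=16800; k=4: 3528+0+7·18·24=6552 → min 6552.
Length 4: A₁..A₄: k=1: 0+9576+44·48·18=47592; k=2: 14784+3528+44·7·18=23856; k=3: 23408+0+44·28·18=45584 → min 23856 | A₂..A₅: k=2: 0+6552+48·7·24=14616; k=3: 9408+12096+48·28·24=53760; k=4: 9576+0+48·18·24=30312 → min 14616.
Top-level splits: k=1: (A₁..A₁)·(A₂..A₅) → 0+14616+44·48·24 = 65304; k=2: (A₁..A₂)·(A₃..A₅) → 14784+6552+44·7·24 = 28728; k=3: (A₁..A₃)·(A₄..A₅) → 23408+12096+44·28·24 = 65072; k=4: (A₁..A₄)·(A₅..A₅) → 23856+0+44·18·24 = 42864.
Best split is after A₂, i.e. k = 2.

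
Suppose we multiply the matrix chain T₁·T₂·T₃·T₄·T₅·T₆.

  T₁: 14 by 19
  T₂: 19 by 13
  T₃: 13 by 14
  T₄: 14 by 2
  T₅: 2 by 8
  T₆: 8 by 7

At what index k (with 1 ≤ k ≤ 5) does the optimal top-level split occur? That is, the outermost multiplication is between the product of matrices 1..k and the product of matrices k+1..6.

Adjacent pairs: T₁T₂ = 14·19·13 = 3458; T₂T₃ = 19·13·14 = 3458; T₃T₄ = 13·14·2 = 364; T₄T₅ = 14·2·8 = 224; T₅T₆ = 2·8·7 = 112.
Length 3: T₁..T₃: k=1: 0+3458+14·19·14=7182; k=2: 3458+0+14·13·14=6006 → min 6006 | T₂..T₄: k=2: 0+364+19·13·2=858; k=3: 3458+0+19·14·2=3990 → min 858 | T₃..T₅: k=3: 0+224+13·14·8=1680; k=4: 364+0+13·2·8=572 → min 572 | T₄..T₆: k=4: 0+112+14·2·7=308; k=5: 224+0+14·8·7=1008 → min 308.
Length 4: T₁..T₄: k=1: 0+858+14·19·2=1390; k=2: 3458+364+14·13·2=4186; k=3: 6006+0+14·14·2=6398 → min 1390 | T₂..T₅: k=2: 0+572+19·13·8=2548; k=3: 3458+224+19·14·8=5810; k=4: 858+0+19·2·8=1162 → min 1162 | T₃..T₆: k=3: 0+308+13·14·7=1582; k=4: 364+112+13·2·7=658; k=5: 572+0+13·8·7=1300 → min 658.
Length 5: T₁..T₅: k=1: 0+1162+14·19·8=3290; k=2: 3458+572+14·13·8=5486; k=3: 6006+224+14·14·8=7798; k=4: 1390+0+14·2·8=1614 → min 1614 | T₂..T₆: k=2: 0+658+19·13·7=2387; k=3: 3458+308+19·14·7=5628; k=4: 858+112+19·2·7=1236; k=5: 1162+0+19·8·7=2226 → min 1236.
Top-level splits: k=1: (T₁..T₁)·(T₂..T₆) → 0+1236+14·19·7 = 3098; k=2: (T₁..T₂)·(T₃..T₆) → 3458+658+14·13·7 = 5390; k=3: (T₁..T₃)·(T₄..T₆) → 6006+308+14·14·7 = 7686; k=4: (T₁..T₄)·(T₅..T₆) → 1390+112+14·2·7 = 1698; k=5: (T₁..T₅)·(T₆..T₆) → 1614+0+14·8·7 = 2398.
Best split is after T₄, i.e. k = 4.

4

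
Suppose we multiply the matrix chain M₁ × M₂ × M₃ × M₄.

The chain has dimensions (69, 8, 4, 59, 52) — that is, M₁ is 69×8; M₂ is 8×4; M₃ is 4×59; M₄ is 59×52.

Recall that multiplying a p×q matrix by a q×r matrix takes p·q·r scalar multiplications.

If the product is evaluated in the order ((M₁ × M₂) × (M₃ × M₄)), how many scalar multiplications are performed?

28832

(M₁ × M₂): 69×8 by 8×4 → 69×4, cost 69·8·4 = 2208
(M₃ × M₄): 4×59 by 59×52 → 4×52, cost 4·59·52 = 12272
((M₁ × M₂) × (M₃ × M₄)): 69×4 by 4×52 → 69×52, cost 69·4·52 = 14352; cumulative 28832
Total: 28832 scalar multiplications.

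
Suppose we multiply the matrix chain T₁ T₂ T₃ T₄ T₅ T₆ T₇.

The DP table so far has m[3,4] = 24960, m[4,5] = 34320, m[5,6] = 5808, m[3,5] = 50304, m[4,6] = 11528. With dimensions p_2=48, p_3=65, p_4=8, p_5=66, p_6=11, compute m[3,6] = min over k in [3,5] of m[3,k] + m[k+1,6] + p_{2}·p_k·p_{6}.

34992

m[3,6] = min over k∈[3,5] of m[3,k]+m[k+1,6]+p_{2}·p_k·p_{6}.
k=3: 0 + 11528 + 48·65·11 = 45848; k=4: 24960 + 5808 + 48·8·11 = 34992; k=5: 50304 + 0 + 48·66·11 = 85152.
Minimum: 34992 at k=4.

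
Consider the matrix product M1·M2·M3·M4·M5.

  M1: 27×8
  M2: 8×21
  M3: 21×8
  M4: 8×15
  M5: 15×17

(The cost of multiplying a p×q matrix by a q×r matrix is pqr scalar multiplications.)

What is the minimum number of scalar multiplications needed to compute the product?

8016

Adjacent pairs: M1M2 = 27·8·21 = 4536; M2M3 = 8·21·8 = 1344; M3M4 = 21·8·15 = 2520; M4M5 = 8·15·17 = 2040.
Length 3: M1..M3: k=1: 0+1344+27·8·8=3072; k=2: 4536+0+27·21·8=9072 → min 3072 | M2..M4: k=2: 0+2520+8·21·15=5040; k=3: 1344+0+8·8·15=2304 → min 2304 | M3..M5: k=3: 0+2040+21·8·17=4896; k=4: 2520+0+21·15·17=7875 → min 4896.
Length 4: M1..M4: k=1: 0+2304+27·8·15=5544; k=2: 4536+2520+27·21·15=15561; k=3: 3072+0+27·8·15=6312 → min 5544 | M2..M5: k=2: 0+4896+8·21·17=7752; k=3: 1344+2040+8·8·17=4472; k=4: 2304+0+8·15·17=4344 → min 4344.
Length 5: M1..M5: k=1: 0+4344+27·8·17=8016; k=2: 4536+4896+27·21·17=19071; k=3: 3072+2040+27·8·17=8784; k=4: 5544+0+27·15·17=12429 → min 8016.
Optimal order: (M1·(((M2·M3)·M4)·M5)) with cost 8016.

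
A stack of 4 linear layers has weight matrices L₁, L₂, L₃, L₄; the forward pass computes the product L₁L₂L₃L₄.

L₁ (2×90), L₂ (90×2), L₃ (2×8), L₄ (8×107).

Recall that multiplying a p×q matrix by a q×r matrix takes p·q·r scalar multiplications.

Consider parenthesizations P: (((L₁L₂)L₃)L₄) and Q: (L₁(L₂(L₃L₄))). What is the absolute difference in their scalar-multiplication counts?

38128

Order P = (((L₁L₂)L₃)L₄): (L₁L₂): 2×90 by 90×2 → 2×2, cost 2·90·2 = 360; ((L₁L₂)L₃): 2×2 by 2×8 → 2×8, cost 2·2·8 = 32; cumulative 392; (((L₁L₂)L₃)L₄): 2×8 by 8×107 → 2×107, cost 2·8·107 = 1712; cumulative 2104. Total 2104.
Order Q = (L₁(L₂(L₃L₄))): (L₃L₄): 2×8 by 8×107 → 2×107, cost 2·8·107 = 1712; (L₂(L₃L₄)): 90×2 by 2×107 → 90×107, cost 90·2·107 = 19260; cumulative 20972; (L₁(L₂(L₃L₄))): 2×90 by 90×107 → 2×107, cost 2·90·107 = 19260; cumulative 40232. Total 40232.
Difference: |2104 − 40232| = 38128.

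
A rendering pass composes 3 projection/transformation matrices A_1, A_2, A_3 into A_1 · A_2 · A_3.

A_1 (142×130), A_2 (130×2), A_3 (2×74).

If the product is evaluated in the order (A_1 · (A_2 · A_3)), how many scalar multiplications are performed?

1385280

(A_2 · A_3): 130×2 by 2×74 → 130×74, cost 130·2·74 = 19240
(A_1 · (A_2 · A_3)): 142×130 by 130×74 → 142×74, cost 142·130·74 = 1366040; cumulative 1385280
Total: 1385280 scalar multiplications.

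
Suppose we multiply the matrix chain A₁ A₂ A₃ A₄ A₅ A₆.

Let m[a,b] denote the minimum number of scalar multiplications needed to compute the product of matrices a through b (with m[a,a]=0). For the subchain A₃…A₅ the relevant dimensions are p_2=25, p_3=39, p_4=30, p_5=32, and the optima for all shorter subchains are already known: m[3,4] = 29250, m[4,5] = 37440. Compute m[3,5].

m[3,5] = min over k∈[3,4] of m[3,k]+m[k+1,5]+p_{2}·p_k·p_{5}.
k=3: 0 + 37440 + 25·39·32 = 68640; k=4: 29250 + 0 + 25·30·32 = 53250.
Minimum: 53250 at k=4.

53250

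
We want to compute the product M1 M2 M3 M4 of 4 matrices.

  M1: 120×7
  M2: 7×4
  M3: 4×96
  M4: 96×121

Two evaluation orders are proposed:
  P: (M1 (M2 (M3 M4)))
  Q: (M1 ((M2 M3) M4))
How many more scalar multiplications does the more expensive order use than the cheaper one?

Order P = (M1 (M2 (M3 M4))): (M3 M4): 4×96 by 96×121 → 4×121, cost 4·96·121 = 46464; (M2 (M3 M4)): 7×4 by 4×121 → 7×121, cost 7·4·121 = 3388; cumulative 49852; (M1 (M2 (M3 M4))): 120×7 by 7×121 → 120×121, cost 120·7·121 = 101640; cumulative 151492. Total 151492.
Order Q = (M1 ((M2 M3) M4)): (M2 M3): 7×4 by 4×96 → 7×96, cost 7·4·96 = 2688; ((M2 M3) M4): 7×96 by 96×121 → 7×121, cost 7·96·121 = 81312; cumulative 84000; (M1 ((M2 M3) M4)): 120×7 by 7×121 → 120×121, cost 120·7·121 = 101640; cumulative 185640. Total 185640.
Difference: |151492 − 185640| = 34148.

34148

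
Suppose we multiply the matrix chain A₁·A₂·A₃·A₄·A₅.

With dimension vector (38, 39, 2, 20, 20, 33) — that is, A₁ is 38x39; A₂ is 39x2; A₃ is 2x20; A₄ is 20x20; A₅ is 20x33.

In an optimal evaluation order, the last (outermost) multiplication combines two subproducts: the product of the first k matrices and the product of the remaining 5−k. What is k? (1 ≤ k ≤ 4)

Adjacent pairs: A₁A₂ = 38·39·2 = 2964; A₂A₃ = 39·2·20 = 1560; A₃A₄ = 2·20·20 = 800; A₄A₅ = 20·20·33 = 13200.
Length 3: A₁..A₃: k=1: 0+1560+38·39·20=31200; k=2: 2964+0+38·2·20=4484 → min 4484 | A₂..A₄: k=2: 0+800+39·2·20=2360; k=3: 1560+0+39·20·20=17160 → min 2360 | A₃..A₅: k=3: 0+13200+2·20·33=14520; k=4: 800+0+2·20·33=2120 → min 2120.
Length 4: A₁..A₄: k=1: 0+2360+38·39·20=32000; k=2: 2964+800+38·2·20=5284; k=3: 4484+0+38·20·20=19684 → min 5284 | A₂..A₅: k=2: 0+2120+39·2·33=4694; k=3: 1560+13200+39·20·33=40500; k=4: 2360+0+39·20·33=28100 → min 4694.
Top-level splits: k=1: (A₁..A₁)·(A₂..A₅) → 0+4694+38·39·33 = 53600; k=2: (A₁..A₂)·(A₃..A₅) → 2964+2120+38·2·33 = 7592; k=3: (A₁..A₃)·(A₄..A₅) → 4484+13200+38·20·33 = 42764; k=4: (A₁..A₄)·(A₅..A₅) → 5284+0+38·20·33 = 30364.
Best split is after A₂, i.e. k = 2.

2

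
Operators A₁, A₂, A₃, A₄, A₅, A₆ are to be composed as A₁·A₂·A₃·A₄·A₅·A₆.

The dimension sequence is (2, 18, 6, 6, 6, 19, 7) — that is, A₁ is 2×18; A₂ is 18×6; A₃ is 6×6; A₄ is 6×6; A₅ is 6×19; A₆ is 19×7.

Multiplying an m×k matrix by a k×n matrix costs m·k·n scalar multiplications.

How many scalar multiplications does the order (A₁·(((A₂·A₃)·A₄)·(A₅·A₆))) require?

(A₂·A₃): 18×6 by 6×6 → 18×6, cost 18·6·6 = 648
((A₂·A₃)·A₄): 18×6 by 6×6 → 18×6, cost 18·6·6 = 648; cumulative 1296
(A₅·A₆): 6×19 by 19×7 → 6×7, cost 6·19·7 = 798
(((A₂·A₃)·A₄)·(A₅·A₆)): 18×6 by 6×7 → 18×7, cost 18·6·7 = 756; cumulative 2850
(A₁·(((A₂·A₃)·A₄)·(A₅·A₆))): 2×18 by 18×7 → 2×7, cost 2·18·7 = 252; cumulative 3102
Total: 3102 scalar multiplications.

3102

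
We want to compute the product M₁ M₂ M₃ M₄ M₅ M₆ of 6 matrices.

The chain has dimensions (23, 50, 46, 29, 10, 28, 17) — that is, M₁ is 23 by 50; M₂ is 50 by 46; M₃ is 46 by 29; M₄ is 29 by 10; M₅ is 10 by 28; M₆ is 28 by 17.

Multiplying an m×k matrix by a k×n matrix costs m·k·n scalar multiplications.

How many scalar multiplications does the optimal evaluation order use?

Adjacent pairs: M₁M₂ = 23·50·46 = 52900; M₂M₃ = 50·46·29 = 66700; M₃M₄ = 46·29·10 = 13340; M₄M₅ = 29·10·28 = 8120; M₅M₆ = 10·28·17 = 4760.
Length 3: M₁..M₃: k=1: 0+66700+23·50·29=100050; k=2: 52900+0+23·46·29=83582 → min 83582 | M₂..M₄: k=2: 0+13340+50·46·10=36340; k=3: 66700+0+50·29·10=81200 → min 36340 | M₃..M₅: k=3: 0+8120+46·29·28=45472; k=4: 13340+0+46·10·28=26220 → min 26220 | M₄..M₆: k=4: 0+4760+29·10·17=9690; k=5: 8120+0+29·28·17=21924 → min 9690.
Length 4: M₁..M₄: k=1: 0+36340+23·50·10=47840; k=2: 52900+13340+23·46·10=76820; k=3: 83582+0+23·29·10=90252 → min 47840 | M₂..M₅: k=2: 0+26220+50·46·28=90620; k=3: 66700+8120+50·29·28=115420; k=4: 36340+0+50·10·28=50340 → min 50340 | M₃..M₆: k=3: 0+9690+46·29·17=32368; k=4: 13340+4760+46·10·17=25920; k=5: 26220+0+46·28·17=48116 → min 25920.
Length 5: M₁..M₅: k=1: 0+50340+23·50·28=82540; k=2: 52900+26220+23·46·28=108744; k=3: 83582+8120+23·29·28=110378; k=4: 47840+0+23·10·28=54280 → min 54280 | M₂..M₆: k=2: 0+25920+50·46·17=65020; k=3: 66700+9690+50·29·17=101040; k=4: 36340+4760+50·10·17=49600; k=5: 50340+0+50·28·17=74140 → min 49600.
Length 6: M₁..M₆: k=1: 0+49600+23·50·17=69150; k=2: 52900+25920+23·46·17=96806; k=3: 83582+9690+23·29·17=104611; k=4: 47840+4760+23·10·17=56510; k=5: 54280+0+23·28·17=65228 → min 56510.
Optimal order: ((M₁ (M₂ (M₃ M₄))) (M₅ M₆)) with cost 56510.

56510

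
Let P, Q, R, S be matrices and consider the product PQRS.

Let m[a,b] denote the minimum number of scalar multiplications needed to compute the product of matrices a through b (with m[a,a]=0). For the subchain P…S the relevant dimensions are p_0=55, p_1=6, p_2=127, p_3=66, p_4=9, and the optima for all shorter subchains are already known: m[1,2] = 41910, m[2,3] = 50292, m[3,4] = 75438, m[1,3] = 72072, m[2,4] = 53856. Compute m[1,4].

m[1,4] = min over k∈[1,3] of m[1,k]+m[k+1,4]+p_{0}·p_k·p_{4}.
k=1: 0 + 53856 + 55·6·9 = 56826; k=2: 41910 + 75438 + 55·127·9 = 180213; k=3: 72072 + 0 + 55·66·9 = 104742.
Minimum: 56826 at k=1.

56826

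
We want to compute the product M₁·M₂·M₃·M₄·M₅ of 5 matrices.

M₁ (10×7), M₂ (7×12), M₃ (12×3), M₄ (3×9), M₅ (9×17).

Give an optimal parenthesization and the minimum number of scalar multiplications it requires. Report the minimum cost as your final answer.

1431

Adjacent pairs: M₁M₂ = 10·7·12 = 840; M₂M₃ = 7·12·3 = 252; M₃M₄ = 12·3·9 = 324; M₄M₅ = 3·9·17 = 459.
Length 3: M₁..M₃: k=1: 0+252+10·7·3=462; k=2: 840+0+10·12·3=1200 → min 462 | M₂..M₄: k=2: 0+324+7·12·9=1080; k=3: 252+0+7·3·9=441 → min 441 | M₃..M₅: k=3: 0+459+12·3·17=1071; k=4: 324+0+12·9·17=2160 → min 1071.
Length 4: M₁..M₄: k=1: 0+441+10·7·9=1071; k=2: 840+324+10·12·9=2244; k=3: 462+0+10·3·9=732 → min 732 | M₂..M₅: k=2: 0+1071+7·12·17=2499; k=3: 252+459+7·3·17=1068; k=4: 441+0+7·9·17=1512 → min 1068.
Length 5: M₁..M₅: k=1: 0+1068+10·7·17=2258; k=2: 840+1071+10·12·17=3951; k=3: 462+459+10·3·17=1431; k=4: 732+0+10·9·17=2262 → min 1431.
Optimal parenthesization: ((M₁·(M₂·M₃))·(M₄·M₅)) with cost 1431.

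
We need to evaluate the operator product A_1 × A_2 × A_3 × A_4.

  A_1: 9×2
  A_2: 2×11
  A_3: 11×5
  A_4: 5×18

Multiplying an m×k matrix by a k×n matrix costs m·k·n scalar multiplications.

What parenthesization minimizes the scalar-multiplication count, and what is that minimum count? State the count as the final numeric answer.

614

Adjacent pairs: A_1A_2 = 9·2·11 = 198; A_2A_3 = 2·11·5 = 110; A_3A_4 = 11·5·18 = 990.
Length 3: A_1..A_3: k=1: 0+110+9·2·5=200; k=2: 198+0+9·11·5=693 → min 200 | A_2..A_4: k=2: 0+990+2·11·18=1386; k=3: 110+0+2·5·18=290 → min 290.
Length 4: A_1..A_4: k=1: 0+290+9·2·18=614; k=2: 198+990+9·11·18=2970; k=3: 200+0+9·5·18=1010 → min 614.
Optimal parenthesization: (A_1 × ((A_2 × A_3) × A_4)) with cost 614.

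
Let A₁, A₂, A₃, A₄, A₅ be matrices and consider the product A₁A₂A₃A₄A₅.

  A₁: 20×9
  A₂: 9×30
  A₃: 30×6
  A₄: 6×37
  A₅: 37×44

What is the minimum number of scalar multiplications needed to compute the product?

17748

Adjacent pairs: A₁A₂ = 20·9·30 = 5400; A₂A₃ = 9·30·6 = 1620; A₃A₄ = 30·6·37 = 6660; A₄A₅ = 6·37·44 = 9768.
Length 3: A₁..A₃: k=1: 0+1620+20·9·6=2700; k=2: 5400+0+20·30·6=9000 → min 2700 | A₂..A₄: k=2: 0+6660+9·30·37=16650; k=3: 1620+0+9·6·37=3618 → min 3618 | A₃..A₅: k=3: 0+9768+30·6·44=17688; k=4: 6660+0+30·37·44=55500 → min 17688.
Length 4: A₁..A₄: k=1: 0+3618+20·9·37=10278; k=2: 5400+6660+20·30·37=34260; k=3: 2700+0+20·6·37=7140 → min 7140 | A₂..A₅: k=2: 0+17688+9·30·44=29568; k=3: 1620+9768+9·6·44=13764; k=4: 3618+0+9·37·44=18270 → min 13764.
Length 5: A₁..A₅: k=1: 0+13764+20·9·44=21684; k=2: 5400+17688+20·30·44=49488; k=3: 2700+9768+20·6·44=17748; k=4: 7140+0+20·37·44=39700 → min 17748.
Optimal order: ((A₁(A₂A₃))(A₄A₅)) with cost 17748.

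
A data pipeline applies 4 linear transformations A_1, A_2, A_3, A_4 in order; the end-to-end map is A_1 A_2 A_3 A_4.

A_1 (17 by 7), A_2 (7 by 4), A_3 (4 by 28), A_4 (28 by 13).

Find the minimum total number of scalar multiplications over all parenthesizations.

Adjacent pairs: A_1A_2 = 17·7·4 = 476; A_2A_3 = 7·4·28 = 784; A_3A_4 = 4·28·13 = 1456.
Length 3: A_1..A_3: k=1: 0+784+17·7·28=4116; k=2: 476+0+17·4·28=2380 → min 2380 | A_2..A_4: k=2: 0+1456+7·4·13=1820; k=3: 784+0+7·28·13=3332 → min 1820.
Length 4: A_1..A_4: k=1: 0+1820+17·7·13=3367; k=2: 476+1456+17·4·13=2816; k=3: 2380+0+17·28·13=8568 → min 2816.
Optimal order: ((A_1 A_2) (A_3 A_4)) with cost 2816.

2816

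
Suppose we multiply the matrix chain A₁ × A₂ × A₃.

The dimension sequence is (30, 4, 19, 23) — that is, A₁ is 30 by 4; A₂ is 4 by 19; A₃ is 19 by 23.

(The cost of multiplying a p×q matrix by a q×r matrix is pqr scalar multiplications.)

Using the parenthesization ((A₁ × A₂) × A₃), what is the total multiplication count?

(A₁ × A₂): 30×4 by 4×19 → 30×19, cost 30·4·19 = 2280
((A₁ × A₂) × A₃): 30×19 by 19×23 → 30×23, cost 30·19·23 = 13110; cumulative 15390
Total: 15390 scalar multiplications.

15390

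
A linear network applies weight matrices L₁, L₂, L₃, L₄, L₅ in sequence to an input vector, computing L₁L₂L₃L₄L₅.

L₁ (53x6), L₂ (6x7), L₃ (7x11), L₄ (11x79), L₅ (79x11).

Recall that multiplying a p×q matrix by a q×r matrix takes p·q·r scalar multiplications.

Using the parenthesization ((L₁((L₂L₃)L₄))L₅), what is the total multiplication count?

(L₂L₃): 6×7 by 7×11 → 6×11, cost 6·7·11 = 462
((L₂L₃)L₄): 6×11 by 11×79 → 6×79, cost 6·11·79 = 5214; cumulative 5676
(L₁((L₂L₃)L₄)): 53×6 by 6×79 → 53×79, cost 53·6·79 = 25122; cumulative 30798
((L₁((L₂L₃)L₄))L₅): 53×79 by 79×11 → 53×11, cost 53·79·11 = 46057; cumulative 76855
Total: 76855 scalar multiplications.

76855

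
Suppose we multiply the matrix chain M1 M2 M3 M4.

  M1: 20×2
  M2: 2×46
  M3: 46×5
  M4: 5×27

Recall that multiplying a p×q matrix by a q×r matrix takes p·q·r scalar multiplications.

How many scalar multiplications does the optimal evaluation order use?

1810

Adjacent pairs: M1M2 = 20·2·46 = 1840; M2M3 = 2·46·5 = 460; M3M4 = 46·5·27 = 6210.
Length 3: M1..M3: k=1: 0+460+20·2·5=660; k=2: 1840+0+20·46·5=6440 → min 660 | M2..M4: k=2: 0+6210+2·46·27=8694; k=3: 460+0+2·5·27=730 → min 730.
Length 4: M1..M4: k=1: 0+730+20·2·27=1810; k=2: 1840+6210+20·46·27=32890; k=3: 660+0+20·5·27=3360 → min 1810.
Optimal order: (M1 ((M2 M3) M4)) with cost 1810.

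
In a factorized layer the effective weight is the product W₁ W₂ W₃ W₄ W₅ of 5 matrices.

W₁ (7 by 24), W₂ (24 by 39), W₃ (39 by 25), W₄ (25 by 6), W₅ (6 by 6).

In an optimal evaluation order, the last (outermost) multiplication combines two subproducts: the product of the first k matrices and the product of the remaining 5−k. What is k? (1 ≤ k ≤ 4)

4

Adjacent pairs: W₁W₂ = 7·24·39 = 6552; W₂W₃ = 24·39·25 = 23400; W₃W₄ = 39·25·6 = 5850; W₄W₅ = 25·6·6 = 900.
Length 3: W₁..W₃: k=1: 0+23400+7·24·25=27600; k=2: 6552+0+7·39·25=13377 → min 13377 | W₂..W₄: k=2: 0+5850+24·39·6=11466; k=3: 23400+0+24·25·6=27000 → min 11466 | W₃..W₅: k=3: 0+900+39·25·6=6750; k=4: 5850+0+39·6·6=7254 → min 6750.
Length 4: W₁..W₄: k=1: 0+11466+7·24·6=12474; k=2: 6552+5850+7·39·6=14040; k=3: 13377+0+7·25·6=14427 → min 12474 | W₂..W₅: k=2: 0+6750+24·39·6=12366; k=3: 23400+900+24·25·6=27900; k=4: 11466+0+24·6·6=12330 → min 12330.
Top-level splits: k=1: (W₁..W₁)·(W₂..W₅) → 0+12330+7·24·6 = 13338; k=2: (W₁..W₂)·(W₃..W₅) → 6552+6750+7·39·6 = 14940; k=3: (W₁..W₃)·(W₄..W₅) → 13377+900+7·25·6 = 15327; k=4: (W₁..W₄)·(W₅..W₅) → 12474+0+7·6·6 = 12726.
Best split is after W₄, i.e. k = 4.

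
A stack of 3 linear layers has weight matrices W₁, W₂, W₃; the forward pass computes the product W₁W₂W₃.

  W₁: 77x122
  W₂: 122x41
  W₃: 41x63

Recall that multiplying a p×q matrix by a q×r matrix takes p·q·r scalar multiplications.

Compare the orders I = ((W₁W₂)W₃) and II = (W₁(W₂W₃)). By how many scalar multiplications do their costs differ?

322903

Order I = ((W₁W₂)W₃): (W₁W₂): 77×122 by 122×41 → 77×41, cost 77·122·41 = 385154; ((W₁W₂)W₃): 77×41 by 41×63 → 77×63, cost 77·41·63 = 198891; cumulative 584045. Total 584045.
Order II = (W₁(W₂W₃)): (W₂W₃): 122×41 by 41×63 → 122×63, cost 122·41·63 = 315126; (W₁(W₂W₃)): 77×122 by 122×63 → 77×63, cost 77·122·63 = 591822; cumulative 906948. Total 906948.
Difference: |584045 − 906948| = 322903.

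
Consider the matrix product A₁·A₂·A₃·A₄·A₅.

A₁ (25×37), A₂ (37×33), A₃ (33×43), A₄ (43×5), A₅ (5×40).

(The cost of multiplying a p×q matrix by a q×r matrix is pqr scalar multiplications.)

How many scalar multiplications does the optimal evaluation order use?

Adjacent pairs: A₁A₂ = 25·37·33 = 30525; A₂A₃ = 37·33·43 = 52503; A₃A₄ = 33·43·5 = 7095; A₄A₅ = 43·5·40 = 8600.
Length 3: A₁..A₃: k=1: 0+52503+25·37·43=92278; k=2: 30525+0+25·33·43=66000 → min 66000 | A₂..A₄: k=2: 0+7095+37·33·5=13200; k=3: 52503+0+37·43·5=60458 → min 13200 | A₃..A₅: k=3: 0+8600+33·43·40=65360; k=4: 7095+0+33·5·40=13695 → min 13695.
Length 4: A₁..A₄: k=1: 0+13200+25·37·5=17825; k=2: 30525+7095+25·33·5=41745; k=3: 66000+0+25·43·5=71375 → min 17825 | A₂..A₅: k=2: 0+13695+37·33·40=62535; k=3: 52503+8600+37·43·40=124743; k=4: 13200+0+37·5·40=20600 → min 20600.
Length 5: A₁..A₅: k=1: 0+20600+25·37·40=57600; k=2: 30525+13695+25·33·40=77220; k=3: 66000+8600+25·43·40=117600; k=4: 17825+0+25·5·40=22825 → min 22825.
Optimal order: ((A₁·(A₂·(A₃·A₄)))·A₅) with cost 22825.

22825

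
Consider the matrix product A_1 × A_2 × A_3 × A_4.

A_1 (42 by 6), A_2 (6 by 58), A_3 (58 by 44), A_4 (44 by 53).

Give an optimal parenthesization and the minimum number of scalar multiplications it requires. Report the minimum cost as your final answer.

Adjacent pairs: A_1A_2 = 42·6·58 = 14616; A_2A_3 = 6·58·44 = 15312; A_3A_4 = 58·44·53 = 135256.
Length 3: A_1..A_3: k=1: 0+15312+42·6·44=26400; k=2: 14616+0+42·58·44=121800 → min 26400 | A_2..A_4: k=2: 0+135256+6·58·53=153700; k=3: 15312+0+6·44·53=29304 → min 29304.
Length 4: A_1..A_4: k=1: 0+29304+42·6·53=42660; k=2: 14616+135256+42·58·53=278980; k=3: 26400+0+42·44·53=124344 → min 42660.
Optimal parenthesization: (A_1 × ((A_2 × A_3) × A_4)) with cost 42660.

42660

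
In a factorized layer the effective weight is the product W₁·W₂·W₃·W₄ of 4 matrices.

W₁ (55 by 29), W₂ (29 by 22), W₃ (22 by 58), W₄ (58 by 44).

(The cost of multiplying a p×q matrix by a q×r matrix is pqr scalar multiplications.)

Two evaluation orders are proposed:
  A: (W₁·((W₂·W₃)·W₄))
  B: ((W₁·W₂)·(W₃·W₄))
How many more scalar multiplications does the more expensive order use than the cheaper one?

36718

Order A = (W₁·((W₂·W₃)·W₄)): (W₂·W₃): 29×22 by 22×58 → 29×58, cost 29·22·58 = 37004; ((W₂·W₃)·W₄): 29×58 by 58×44 → 29×44, cost 29·58·44 = 74008; cumulative 111012; (W₁·((W₂·W₃)·W₄)): 55×29 by 29×44 → 55×44, cost 55·29·44 = 70180; cumulative 181192. Total 181192.
Order B = ((W₁·W₂)·(W₃·W₄)): (W₁·W₂): 55×29 by 29×22 → 55×22, cost 55·29·22 = 35090; (W₃·W₄): 22×58 by 58×44 → 22×44, cost 22·58·44 = 56144; ((W₁·W₂)·(W₃·W₄)): 55×22 by 22×44 → 55×44, cost 55·22·44 = 53240; cumulative 144474. Total 144474.
Difference: |181192 − 144474| = 36718.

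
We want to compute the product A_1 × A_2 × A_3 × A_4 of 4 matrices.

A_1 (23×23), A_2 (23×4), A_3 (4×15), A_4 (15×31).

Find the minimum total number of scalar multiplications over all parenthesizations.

6828

Adjacent pairs: A_1A_2 = 23·23·4 = 2116; A_2A_3 = 23·4·15 = 1380; A_3A_4 = 4·15·31 = 1860.
Length 3: A_1..A_3: k=1: 0+1380+23·23·15=9315; k=2: 2116+0+23·4·15=3496 → min 3496 | A_2..A_4: k=2: 0+1860+23·4·31=4712; k=3: 1380+0+23·15·31=12075 → min 4712.
Length 4: A_1..A_4: k=1: 0+4712+23·23·31=21111; k=2: 2116+1860+23·4·31=6828; k=3: 3496+0+23·15·31=14191 → min 6828.
Optimal order: ((A_1 × A_2) × (A_3 × A_4)) with cost 6828.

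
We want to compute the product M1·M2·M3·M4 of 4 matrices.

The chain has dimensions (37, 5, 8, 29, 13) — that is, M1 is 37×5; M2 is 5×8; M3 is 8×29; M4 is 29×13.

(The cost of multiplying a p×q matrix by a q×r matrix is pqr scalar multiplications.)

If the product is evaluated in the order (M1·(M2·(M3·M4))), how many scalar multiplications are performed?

5941

(M3·M4): 8×29 by 29×13 → 8×13, cost 8·29·13 = 3016
(M2·(M3·M4)): 5×8 by 8×13 → 5×13, cost 5·8·13 = 520; cumulative 3536
(M1·(M2·(M3·M4))): 37×5 by 5×13 → 37×13, cost 37·5·13 = 2405; cumulative 5941
Total: 5941 scalar multiplications.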